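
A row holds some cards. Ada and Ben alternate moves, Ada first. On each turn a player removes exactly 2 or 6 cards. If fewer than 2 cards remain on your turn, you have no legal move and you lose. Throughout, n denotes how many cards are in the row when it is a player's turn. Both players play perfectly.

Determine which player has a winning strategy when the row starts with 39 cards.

Ada wins.

Classify positions by backward induction: terminal positions (no move available) are L. From any other position, the mover wins iff some move reaches an L.
n=0: no move → L
n=1: no move → L
n=2: reaches L-position 0 → W
n=3: reaches L-position 1 → W
n=4: only reaches 2(W), which is W → L
n=5: only reaches 3(W), which is W → L
n=6: reaches L-position 4 → W
n=7: reaches L-position 5 → W
n=8: only reaches 6(W), 2(W), all W → L
n=9: only reaches 7(W), 3(W), all W → L
n=10: reaches L-position 8 → W
n=11: reaches L-position 9 → W
n=12: only reaches 10(W), 6(W), all W → L
n=13: only reaches 11(W), 7(W), all W → L
n=14: reaches L-position 12 → W
n=15: reaches L-position 13 → W
n=16: only reaches 14(W), 10(W), all W → L
n=17: only reaches 15(W), 11(W), all W → L
n=18: reaches L-position 16 → W
n=19: reaches L-position 17 → W
n=20: only reaches 18(W), 14(W), all W → L
n=21: only reaches 19(W), 15(W), all W → L
n=22: reaches L-position 20 → W
n=23: reaches L-position 21 → W
n=24: only reaches 22(W), 18(W), all W → L
n=25: only reaches 23(W), 19(W), all W → L
n=26: reaches L-position 24 → W
n=27: reaches L-position 25 → W
n=28: only reaches 26(W), 22(W), all W → L
n=29: only reaches 27(W), 23(W), all W → L
n=30: reaches L-position 28 → W
n=31: reaches L-position 29 → W
n=32: only reaches 30(W), 26(W), all W → L
n=33: only reaches 31(W), 27(W), all W → L
n=34: reaches L-position 32 → W
n=35: reaches L-position 33 → W
n=36: only reaches 34(W), 30(W), all W → L
n=37: only reaches 35(W), 31(W), all W → L
n=38: reaches L-position 36 → W
n=39: reaches L-position 37 → W
From 39 Ada can remove 2, leaving 37, reaching an L position.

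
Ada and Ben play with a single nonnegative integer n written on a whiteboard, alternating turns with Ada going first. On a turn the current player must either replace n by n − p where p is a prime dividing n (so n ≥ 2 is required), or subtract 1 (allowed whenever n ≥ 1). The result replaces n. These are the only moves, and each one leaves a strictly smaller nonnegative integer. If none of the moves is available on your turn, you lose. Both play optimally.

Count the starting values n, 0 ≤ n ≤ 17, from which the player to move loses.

Positions with no move are L. A position that does have a move is losing for the player to move precisely when every available move leads to a winning position for the opponent. Fill in the labels:
n=0: no move → L
n=1: W (go to 0, an L position)
n=2: W (go to 0, an L position)
n=3: W (go to 0, an L position)
n=4: L (options 2(W), 3(W) are all W)
n=5: W (go to 0, an L position)
n=6: W (go to 4, an L position)
n=7: W (go to 0, an L position)
n=8: L (options 6(W), 7(W) are all W)
n=9: W (go to 8, an L position)
n=10: W (go to 8, an L position)
n=11: W (go to 0, an L position)
n=12: L (options 9(W), 10(W), 11(W) are all W)
n=13: W (go to 0, an L position)
n=14: W (go to 12, an L position)
n=15: W (go to 12, an L position)
n=16: L (options 14(W), 15(W) are all W)
n=17: W (go to 0, an L position)
L entries with 0 ≤ n ≤ 17: n = 0, 4, 8, 12, 16; that makes 5.

5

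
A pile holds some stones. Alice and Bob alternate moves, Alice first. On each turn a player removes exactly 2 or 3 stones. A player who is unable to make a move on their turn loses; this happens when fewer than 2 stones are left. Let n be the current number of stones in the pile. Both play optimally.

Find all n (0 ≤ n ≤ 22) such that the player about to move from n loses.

Positions with no move are L. A position that does have a move is losing for the player to move precisely when every available move leads to a winning position for the opponent. Fill in the labels:
n=0: no move → L
n=1: no move → L
n=2: reaches L-position 0 → W
n=3: reaches L-position 1 → W
n=4: reaches L-position 1 → W
n=5: only reaches 3(W), 2(W), all W → L
n=6: only reaches 4(W), 3(W), all W → L
n=7: reaches L-position 5 → W
n=8: reaches L-position 6 → W
n=9: reaches L-position 6 → W
n=10: only reaches 8(W), 7(W), all W → L
n=11: only reaches 9(W), 8(W), all W → L
n=12: reaches L-position 10 → W
n=13: reaches L-position 11 → W
n=14: reaches L-position 11 → W
n=15: only reaches 13(W), 12(W), all W → L
n=16: only reaches 14(W), 13(W), all W → L
n=17: reaches L-position 15 → W
n=18: reaches L-position 16 → W
n=19: reaches L-position 16 → W
n=20: only reaches 18(W), 17(W), all W → L
n=21: only reaches 19(W), 18(W), all W → L
n=22: reaches L-position 20 → W
The losing starting values of n are exactly the entries labelled L in this table (10 of them).

0, 1, 5, 6, 10, 11, 15, 16, 20, 21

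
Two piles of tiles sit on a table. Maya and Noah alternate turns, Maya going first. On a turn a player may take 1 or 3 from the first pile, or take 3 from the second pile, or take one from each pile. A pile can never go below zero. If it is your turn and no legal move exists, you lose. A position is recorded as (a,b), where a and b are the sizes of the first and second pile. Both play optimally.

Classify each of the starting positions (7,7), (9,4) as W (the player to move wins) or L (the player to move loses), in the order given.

Classify positions by backward induction: terminal positions (no move available) are L. From any other position, the mover wins iff some move reaches an L.
No move ever increases a pile, so every position that can arise here has a ≤ 9 and b ≤ 7; it is enough to label the cells with 0 ≤ a ≤ 9 and 0 ≤ b ≤ 7.
Every move lowers a or b (never raises either), so fill the grid row by row in increasing a, and left to right within a row: each cell's successors are then already labelled.
      b=0  b=1  b=2  b=3  b=4  b=5  b=6  b=7
a=0:    L    L    L    W    W    W    L    L
a=1:    W    W    W    W    L    L    W    W
a=2:    L    L    L    W    W    W    W    L
a=3:    W    W    W    W    L    L    W    W
a=4:    L    L    L    W    W    W    W    L
a=5:    W    W    W    W    L    L    L    W
a=6:    L    L    L    W    W    W    W    W
a=7:    W    W    W    W    L    L    L    W
a=8:    L    L    L    W    W    W    W    W
a=9:    W    W    W    W    L    L    L    W
Cells with no legal move (terminal, hence L): (0,0), (0,1), (0,2).
The remaining L cells, each justified by listing all of its moves:
(0,6): only reaches (0,3)(W), which is W → L
(0,7): only reaches (0,4)(W), which is W → L
(1,4): only reaches (0,4)(W), (1,1)(W), (0,3)(W), all W → L
(1,5): only reaches (0,5)(W), (1,2)(W), (0,4)(W), all W → L
(2,0): only reaches (1,0)(W), which is W → L
(2,1): only reaches (1,1)(W), (1,0)(W), all W → L
(2,2): only reaches (1,2)(W), (1,1)(W), all W → L
(2,7): only reaches (1,7)(W), (2,4)(W), (1,6)(W), all W → L
(3,4): only reaches (2,4)(W), (0,4)(W), (3,1)(W), (2,3)(W), all W → L
(3,5): only reaches (2,5)(W), (0,5)(W), (3,2)(W), (2,4)(W), all W → L
(4,0): only reaches (3,0)(W), (1,0)(W), all W → L
(4,1): only reaches (3,1)(W), (1,1)(W), (3,0)(W), all W → L
(4,2): only reaches (3,2)(W), (1,2)(W), (3,1)(W), all W → L
(4,7): only reaches (3,7)(W), (1,7)(W), (4,4)(W), (3,6)(W), all W → L
(5,4): only reaches (4,4)(W), (2,4)(W), (5,1)(W), (4,3)(W), all W → L
(5,5): only reaches (4,5)(W), (2,5)(W), (5,2)(W), (4,4)(W), all W → L
(5,6): only reaches (4,6)(W), (2,6)(W), (5,3)(W), (4,5)(W), all W → L
(6,0): only reaches (5,0)(W), (3,0)(W), all W → L
(6,1): only reaches (5,1)(W), (3,1)(W), (5,0)(W), all W → L
(6,2): only reaches (5,2)(W), (3,2)(W), (5,1)(W), all W → L
(7,4): only reaches (6,4)(W), (4,4)(W), (7,1)(W), (6,3)(W), all W → L
(7,5): only reaches (6,5)(W), (4,5)(W), (7,2)(W), (6,4)(W), all W → L
(7,6): only reaches (6,6)(W), (4,6)(W), (7,3)(W), (6,5)(W), all W → L
(8,0): only reaches (7,0)(W), (5,0)(W), all W → L
(8,1): only reaches (7,1)(W), (5,1)(W), (7,0)(W), all W → L
(8,2): only reaches (7,2)(W), (5,2)(W), (7,1)(W), all W → L
(9,4): only reaches (8,4)(W), (6,4)(W), (9,1)(W), (8,3)(W), all W → L
(9,5): only reaches (8,5)(W), (6,5)(W), (9,2)(W), (8,4)(W), all W → L
(9,6): only reaches (8,6)(W), (6,6)(W), (9,3)(W), (8,5)(W), all W → L
Every other cell has at least one move into one of the L cells above, so it is W.
(7,7): the move to (4,7) reaches an L cell, so W
(9,4): one of the L cells justified above, so L

(7,7): W, (9,4): L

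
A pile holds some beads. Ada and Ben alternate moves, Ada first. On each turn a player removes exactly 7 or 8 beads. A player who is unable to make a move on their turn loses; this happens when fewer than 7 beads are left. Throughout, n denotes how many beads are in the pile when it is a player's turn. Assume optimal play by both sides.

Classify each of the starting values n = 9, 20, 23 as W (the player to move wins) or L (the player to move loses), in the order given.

Compute win/loss labels from the base case upward. A position with no move is L. Any other position is W if it can reach an L in one move, else L.
n=0: no move → L
n=1: no move → L
n=2: no move → L
n=3: no move → L
n=4: no move → L
n=5: no move → L
n=6: no move → L
n=7: →0(L), so W
n=8: →1(L), so W
n=9: →2(L), so W
n=10: →3(L), so W
n=11: →4(L), so W
n=12: →5(L), so W
n=13: →6(L), so W
n=14: →6(L), so W
n=15: →8(W), 7(W) — all W, so L
n=16: →9(W), 8(W) — all W, so L
n=17: →10(W), 9(W) — all W, so L
n=18: →11(W), 10(W) — all W, so L
n=19: →12(W), 11(W) — all W, so L
n=20: →13(W), 12(W) — all W, so L
n=21: →14(W), 13(W) — all W, so L
n=22: →15(L), so W
n=23: →16(L), so W

9: W, 20: L, 23: W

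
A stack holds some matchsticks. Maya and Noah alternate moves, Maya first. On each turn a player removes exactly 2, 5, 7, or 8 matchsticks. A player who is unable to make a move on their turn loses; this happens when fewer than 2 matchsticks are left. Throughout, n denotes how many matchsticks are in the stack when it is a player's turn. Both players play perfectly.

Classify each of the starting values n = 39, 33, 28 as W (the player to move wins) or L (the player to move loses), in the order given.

Classify positions by backward induction: terminal positions (no move available) are L. From any other position, the mover wins iff some move reaches an L.
n=0: no move → L
n=1: no move → L
n=2: →0(L), so W
n=3: →1(L), so W
n=4: →2(W) only, which is W, so L
n=5: →0(L), so W
n=6: →4(L), so W
n=7: →0(L), so W
n=8: →1(L), so W
n=9: →4(L), so W
n=10: →8(W), 5(W), 3(W), 2(W) — all W, so L
n=11: →4(L), so W
n=12: →10(L), so W
n=13: →11(W), 8(W), 6(W), 5(W) — all W, so L
n=14: →12(W), 9(W), 7(W), 6(W) — all W, so L
n=15: →13(L), so W
n=16: →14(L), so W
n=17: →10(L), so W
n=18: →13(L), so W
n=19: →14(L), so W
n=20: →13(L), so W
n=21: →14(L), so W
n=22: →14(L), so W
n=23: →21(W), 18(W), 16(W), 15(W) — all W, so L
n=24: →22(W), 19(W), 17(W), 16(W) — all W, so L
n=25: →23(L), so W
n=26: →24(L), so W
n=27: →25(W), 22(W), 20(W), 19(W) — all W, so L
n=28: →23(L), so W
n=29: →27(L), so W
n=30: →23(L), so W
n=31: →24(L), so W
n=32: →27(L), so W
n=33: →31(W), 28(W), 26(W), 25(W) — all W, so L
n=34: →27(L), so W
n=35: →33(L), so W
n=36: →34(W), 31(W), 29(W), 28(W) — all W, so L
n=37: →35(W), 32(W), 30(W), 29(W) — all W, so L
n=38: →36(L), so W
n=39: →37(L), so W

39: W, 33: L, 28: W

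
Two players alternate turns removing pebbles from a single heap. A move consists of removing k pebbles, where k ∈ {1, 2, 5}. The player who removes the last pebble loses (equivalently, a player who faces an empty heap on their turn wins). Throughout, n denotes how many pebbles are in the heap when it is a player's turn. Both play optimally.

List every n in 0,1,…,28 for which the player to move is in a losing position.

1, 4, 7, 10, 13, 16, 19, 22, 25, 28

Positions with no move are W. A position that does have a move is losing for the player to move precisely when every available move leads to a winning position for the opponent. Fill in the labels:
n=0: no move; the opponent has just taken the last pebble and therefore loses → W
n=1: L (sole option 0(W) is W)
n=2: W (go to 1, an L position)
n=3: W (go to 1, an L position)
n=4: L (options 3(W), 2(W) are all W)
n=5: W (go to 4, an L position)
n=6: W (go to 4, an L position)
n=7: L (options 6(W), 5(W), 2(W) are all W)
n=8: W (go to 7, an L position)
n=9: W (go to 7, an L position)
n=10: L (options 9(W), 8(W), 5(W) are all W)
n=11: W (go to 10, an L position)
n=12: W (go to 10, an L position)
n=13: L (options 12(W), 11(W), 8(W) are all W)
n=14: W (go to 13, an L position)
n=15: W (go to 13, an L position)
n=16: L (options 15(W), 14(W), 11(W) are all W)
n=17: W (go to 16, an L position)
n=18: W (go to 16, an L position)
n=19: L (options 18(W), 17(W), 14(W) are all W)
n=20: W (go to 19, an L position)
n=21: W (go to 19, an L position)
n=22: L (options 21(W), 20(W), 17(W) are all W)
n=23: W (go to 22, an L position)
n=24: W (go to 22, an L position)
n=25: L (options 24(W), 23(W), 20(W) are all W)
n=26: W (go to 25, an L position)
n=27: W (go to 25, an L position)
n=28: L (options 27(W), 26(W), 23(W) are all W)
The losing starting values of n are exactly the entries labelled L in this table (10 of them).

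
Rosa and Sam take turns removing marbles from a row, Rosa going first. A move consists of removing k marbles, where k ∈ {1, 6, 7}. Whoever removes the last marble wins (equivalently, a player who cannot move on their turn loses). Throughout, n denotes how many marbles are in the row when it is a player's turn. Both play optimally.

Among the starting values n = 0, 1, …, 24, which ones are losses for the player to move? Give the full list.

0, 2, 4, 12, 14, 16, 24

Use the standard recursion: the mover loses at a terminal position; elsewhere, the mover wins exactly when some move hands the opponent an L position.
n=0: no move → L
n=1: W (go to 0, an L position)
n=2: L (sole option 1(W) is W)
n=3: W (go to 2, an L position)
n=4: L (sole option 3(W) is W)
n=5: W (go to 4, an L position)
n=6: W (go to 0, an L position)
n=7: W (go to 0, an L position)
n=8: W (go to 2, an L position)
n=9: W (go to 2, an L position)
n=10: W (go to 4, an L position)
n=11: W (go to 4, an L position)
n=12: L (options 11(W), 6(W), 5(W) are all W)
n=13: W (go to 12, an L position)
n=14: L (options 13(W), 8(W), 7(W) are all W)
n=15: W (go to 14, an L position)
n=16: L (options 15(W), 10(W), 9(W) are all W)
n=17: W (go to 16, an L position)
n=18: W (go to 12, an L position)
n=19: W (go to 12, an L position)
n=20: W (go to 14, an L position)
n=21: W (go to 14, an L position)
n=22: W (go to 16, an L position)
n=23: W (go to 16, an L position)
n=24: L (options 23(W), 18(W), 17(W) are all W)
Reading off the rows marked L gives the requested list; there are 7 such values of n.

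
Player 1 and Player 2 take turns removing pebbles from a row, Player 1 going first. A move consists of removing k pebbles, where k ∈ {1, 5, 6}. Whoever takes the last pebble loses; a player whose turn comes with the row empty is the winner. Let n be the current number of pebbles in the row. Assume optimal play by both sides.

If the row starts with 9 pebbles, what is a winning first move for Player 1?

Compute win/loss labels from the base case upward. A position with no move is W. Any other position is W if it can reach an L in one move, else L.
n=0: no move; the opponent has just taken the last pebble and therefore loses → W
n=1: L (sole option 0(W) is W)
n=2: W (go to 1, an L position)
n=3: L (sole option 2(W) is W)
n=4: W (go to 3, an L position)
n=5: L (options 4(W), 0(W) are all W)
n=6: W (go to 5, an L position)
n=7: W (go to 1, an L position)
n=8: W (go to 3, an L position)
n=9: W (go to 3, an L position)
From 9, the L positions reachable in one move are: 3.

Remove 6, leaving 3.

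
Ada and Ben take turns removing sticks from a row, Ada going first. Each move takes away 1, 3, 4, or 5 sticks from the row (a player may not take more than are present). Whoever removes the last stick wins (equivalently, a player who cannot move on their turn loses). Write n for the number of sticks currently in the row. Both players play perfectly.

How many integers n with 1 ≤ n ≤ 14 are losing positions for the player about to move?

3

Work bottom-up. With no move the player to move loses. Otherwise the position is W if at least one move leads to an L position for the opponent, and L if every move leads to a W.
n=0: no move → L
n=1: can move to 0, which is L ⇒ W
n=2: the only move is to 1(W), a W ⇒ L
n=3: can move to 2, which is L ⇒ W
n=4: can move to 0, which is L ⇒ W
n=5: can move to 2, which is L ⇒ W
n=6: can move to 2, which is L ⇒ W
n=7: can move to 2, which is L ⇒ W
n=8: moves to 7(W), 5(W), 4(W), 3(W); every one is W ⇒ L
n=9: can move to 8, which is L ⇒ W
n=10: moves to 9(W), 7(W), 6(W), 5(W); every one is W ⇒ L
n=11: can move to 10, which is L ⇒ W
n=12: can move to 8, which is L ⇒ W
n=13: can move to 10, which is L ⇒ W
n=14: can move to 10, which is L ⇒ W
L entries with 1 ≤ n ≤ 14 (n=0 is outside the asked range and is not counted): n = 2, 8, 10; that makes 3.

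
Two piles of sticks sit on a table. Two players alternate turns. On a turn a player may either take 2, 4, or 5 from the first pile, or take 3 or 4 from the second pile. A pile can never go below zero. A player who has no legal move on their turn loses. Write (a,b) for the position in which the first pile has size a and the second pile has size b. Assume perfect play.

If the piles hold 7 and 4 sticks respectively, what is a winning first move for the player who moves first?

Move to (3,4).

Build the W/L table. Terminal = L. A non-terminal position is W if it has a move to some L; otherwise it is L.
No move ever increases a pile, so every position that can arise here has a ≤ 7 and b ≤ 4; it is enough to label the cells with 0 ≤ a ≤ 7 and 0 ≤ b ≤ 4.
Every move lowers a or b (never raises either), so fill the grid row by row in increasing a, and left to right within a row: each cell's successors are then already labelled.
      b=0  b=1  b=2  b=3  b=4
a=0:    L    L    L    W    W
a=1:    L    L    L    W    W
a=2:    W    W    W    L    L
a=3:    W    W    W    L    L
a=4:    W    W    W    W    W
a=5:    W    W    W    W    W
a=6:    W    W    W    W    W
a=7:    L    L    L    W    W
Cells with no legal move (terminal, hence L): (0,0), (0,1), (0,2), (1,0), (1,1), (1,2).
The remaining L cells, each justified by listing all of its moves:
(2,3): L (options (0,3)(W), (2,0)(W) are all W)
(2,4): L (options (0,4)(W), (2,1)(W), (2,0)(W) are all W)
(3,3): L (options (1,3)(W), (3,0)(W) are all W)
(3,4): L (options (1,4)(W), (3,1)(W), (3,0)(W) are all W)
(7,0): L (options (5,0)(W), (3,0)(W), (2,0)(W) are all W)
(7,1): L (options (5,1)(W), (3,1)(W), (2,1)(W) are all W)
(7,2): L (options (5,2)(W), (3,2)(W), (2,2)(W) are all W)
Every other cell has at least one move into one of the L cells above, so it is W.
From (7,4), the L positions reachable in one move are: (3,4), (2,4), (7,1), (7,0). Any move reaching one of these is winning.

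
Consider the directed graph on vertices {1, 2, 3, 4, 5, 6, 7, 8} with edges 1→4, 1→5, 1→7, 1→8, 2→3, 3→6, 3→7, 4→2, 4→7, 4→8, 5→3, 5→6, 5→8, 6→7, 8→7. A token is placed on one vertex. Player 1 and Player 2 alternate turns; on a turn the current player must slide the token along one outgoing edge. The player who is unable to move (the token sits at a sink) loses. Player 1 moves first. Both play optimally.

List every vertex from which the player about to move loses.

2, 5, 7

Build the W/L table. Terminal = L. A non-terminal position is W if it has a move to some L; otherwise it is L.
Every edge goes from a vertex to one that appears earlier in the order 7, 6, 3, 2, 8, 4, 5, 1, so processing vertices in that order labels each vertex after all of its successors.
7: no outgoing edge → L
6: can move to 7, which is L ⇒ W
3: can move to 7, which is L ⇒ W
2: the only move is to 3(W), a W ⇒ L
8: can move to 7, which is L ⇒ W
4: can move to 2, which is L ⇒ W
5: moves to 8(W), 3(W), 6(W); every one is W ⇒ L
1: can move to 5, which is L ⇒ W
Reading off the rows marked L gives the requested list; there are 3 such vertices.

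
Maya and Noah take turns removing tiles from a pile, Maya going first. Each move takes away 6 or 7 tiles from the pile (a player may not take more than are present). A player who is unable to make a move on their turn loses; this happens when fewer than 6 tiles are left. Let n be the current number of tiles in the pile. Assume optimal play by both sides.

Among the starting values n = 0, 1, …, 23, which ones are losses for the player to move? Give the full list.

Classify positions by backward induction: terminal positions (no move available) are L. From any other position, the mover wins iff some move reaches an L.
n=0: no move → L
n=1: no move → L
n=2: no move → L
n=3: no move → L
n=4: no move → L
n=5: no move → L
n=6: can move to 0, which is L ⇒ W
n=7: can move to 1, which is L ⇒ W
n=8: can move to 2, which is L ⇒ W
n=9: can move to 3, which is L ⇒ W
n=10: can move to 4, which is L ⇒ W
n=11: can move to 5, which is L ⇒ W
n=12: can move to 5, which is L ⇒ W
n=13: moves to 7(W), 6(W); every one is W ⇒ L
n=14: moves to 8(W), 7(W); every one is W ⇒ L
n=15: moves to 9(W), 8(W); every one is W ⇒ L
n=16: moves to 10(W), 9(W); every one is W ⇒ L
n=17: moves to 11(W), 10(W); every one is W ⇒ L
n=18: moves to 12(W), 11(W); every one is W ⇒ L
n=19: can move to 13, which is L ⇒ W
n=20: can move to 14, which is L ⇒ W
n=21: can move to 15, which is L ⇒ W
n=22: can move to 16, which is L ⇒ W
n=23: can move to 17, which is L ⇒ W
Reading off the rows marked L gives the requested list; there are 12 such values of n.

0, 1, 2, 3, 4, 5, 13, 14, 15, 16, 17, 18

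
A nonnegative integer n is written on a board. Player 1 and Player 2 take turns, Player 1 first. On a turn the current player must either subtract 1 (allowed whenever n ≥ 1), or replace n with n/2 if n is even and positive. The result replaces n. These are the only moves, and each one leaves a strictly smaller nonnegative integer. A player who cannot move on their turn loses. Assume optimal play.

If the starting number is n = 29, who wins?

Player 2 wins.

Use the standard recursion: the mover loses at a terminal position; elsewhere, the mover wins exactly when some move hands the opponent an L position.
n=0: no move → L
n=1: W (go to 0, an L position)
n=2: L (sole option 1(W) is W)
n=3: W (go to 2, an L position)
n=4: W (go to 2, an L position)
n=5: L (sole option 4(W) is W)
n=6: W (go to 5, an L position)
n=7: L (sole option 6(W) is W)
n=8: W (go to 7, an L position)
n=9: L (sole option 8(W) is W)
n=10: W (go to 5, an L position)
n=11: L (sole option 10(W) is W)
n=12: W (go to 11, an L position)
n=13: L (sole option 12(W) is W)
n=14: W (go to 7, an L position)
n=15: L (sole option 14(W) is W)
n=16: W (go to 15, an L position)
n=17: L (sole option 16(W) is W)
n=18: W (go to 9, an L position)
n=19: L (sole option 18(W) is W)
n=20: W (go to 19, an L position)
n=21: L (sole option 20(W) is W)
n=22: W (go to 11, an L position)
n=23: L (sole option 22(W) is W)
n=24: W (go to 23, an L position)
n=25: L (sole option 24(W) is W)
n=26: W (go to 13, an L position)
n=27: L (sole option 26(W) is W)
n=28: W (go to 27, an L position)
n=29: L (sole option 28(W) is W)
The starting position 29 is L: whatever Player 1 does, the opponent receives a W position.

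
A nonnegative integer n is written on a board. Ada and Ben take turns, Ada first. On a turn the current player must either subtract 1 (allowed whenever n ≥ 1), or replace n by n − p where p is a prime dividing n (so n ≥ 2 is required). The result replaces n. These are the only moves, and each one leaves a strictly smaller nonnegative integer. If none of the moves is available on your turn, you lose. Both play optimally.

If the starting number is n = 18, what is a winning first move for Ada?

Positions with no move are L. A position that does have a move is losing for the player to move precisely when every available move leads to a winning position for the opponent. Fill in the labels:
n=0: no move → L
n=1: reaches L-position 0 → W
n=2: reaches L-position 0 → W
n=3: reaches L-position 0 → W
n=4: only reaches 2(W), 3(W), all W → L
n=5: reaches L-position 0 → W
n=6: reaches L-position 4 → W
n=7: reaches L-position 0 → W
n=8: only reaches 6(W), 7(W), all W → L
n=9: reaches L-position 8 → W
n=10: reaches L-position 8 → W
n=11: reaches L-position 0 → W
n=12: only reaches 9(W), 10(W), 11(W), all W → L
n=13: reaches L-position 0 → W
n=14: reaches L-position 12 → W
n=15: reaches L-position 12 → W
n=16: only reaches 14(W), 15(W), all W → L
n=17: reaches L-position 0 → W
n=18: reaches L-position 16 → W
From 18, the L positions reachable in one move are: 16.

Move to 16.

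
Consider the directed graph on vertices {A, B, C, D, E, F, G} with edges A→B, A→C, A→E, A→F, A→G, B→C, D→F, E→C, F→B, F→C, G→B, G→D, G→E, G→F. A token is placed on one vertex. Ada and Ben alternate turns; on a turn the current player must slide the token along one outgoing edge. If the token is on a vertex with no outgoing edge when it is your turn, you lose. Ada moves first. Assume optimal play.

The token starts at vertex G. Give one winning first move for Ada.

Move to D.

Classify positions by backward induction: terminal positions (no move available) are L. From any other position, the mover wins iff some move reaches an L.
Every edge goes from a vertex to one that appears earlier in the order C, B, E, F, D, G, A, so processing vertices in that order labels each vertex after all of its successors.
C: no outgoing edge → L
B: →C(L), so W
E: →C(L), so W
F: →C(L), so W
D: →F(W) only, which is W, so L
G: →D(L), so W
A: →C(L), so W
From G, the L positions reachable in one move are: D.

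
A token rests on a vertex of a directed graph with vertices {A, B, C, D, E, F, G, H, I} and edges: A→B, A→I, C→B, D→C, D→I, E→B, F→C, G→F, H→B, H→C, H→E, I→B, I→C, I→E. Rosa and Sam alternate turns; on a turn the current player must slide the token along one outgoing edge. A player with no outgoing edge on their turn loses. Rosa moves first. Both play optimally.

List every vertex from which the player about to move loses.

B, D, F

Compute win/loss labels from the base case upward. A position with no move is L. Any other position is W if it can reach an L in one move, else L.
Every edge goes from a vertex to one that appears earlier in the order B, C, E, I, A, H, F, D, G, so processing vertices in that order labels each vertex after all of its successors.
B: no outgoing edge → L
C: can move to B, which is L ⇒ W
E: can move to B, which is L ⇒ W
I: can move to B, which is L ⇒ W
A: can move to B, which is L ⇒ W
H: can move to B, which is L ⇒ W
F: the only move is to C(W), a W ⇒ L
D: moves to I(W), C(W); every one is W ⇒ L
G: can move to F, which is L ⇒ W
The losing starting vertices are exactly the entries labelled L in this table (3 of them).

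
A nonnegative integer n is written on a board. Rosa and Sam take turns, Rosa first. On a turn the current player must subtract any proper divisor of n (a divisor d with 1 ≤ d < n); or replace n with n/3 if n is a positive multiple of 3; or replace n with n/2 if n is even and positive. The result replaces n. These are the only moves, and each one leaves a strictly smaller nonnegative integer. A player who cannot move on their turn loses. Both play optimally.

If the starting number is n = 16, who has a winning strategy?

Rosa wins.

Classify positions by backward induction: terminal positions (no move available) are L. From any other position, the mover wins iff some move reaches an L.
n=0: no move → L
n=1: no move → L
n=2: reaches L-position 1 → W
n=3: reaches L-position 1 → W
n=4: only reaches 2(W), 3(W), all W → L
n=5: reaches L-position 4 → W
n=6: reaches L-position 4 → W
n=7: only reaches 6(W), which is W → L
n=8: reaches L-position 4 → W
n=9: only reaches 3(W), 6(W), 8(W), all W → L
n=10: reaches L-position 9 → W
n=11: only reaches 10(W), which is W → L
n=12: reaches L-position 4 → W
n=13: only reaches 12(W), which is W → L
n=14: reaches L-position 7 → W
n=15: only reaches 5(W), 10(W), 12(W), 14(W), all W → L
n=16: reaches L-position 15 → W
From 16 Rosa can move to 15, reaching an L position.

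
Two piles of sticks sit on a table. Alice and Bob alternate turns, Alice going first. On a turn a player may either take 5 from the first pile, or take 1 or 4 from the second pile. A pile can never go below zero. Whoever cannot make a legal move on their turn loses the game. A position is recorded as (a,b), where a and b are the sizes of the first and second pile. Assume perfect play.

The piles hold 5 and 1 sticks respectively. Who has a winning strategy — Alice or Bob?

Build the W/L table. Terminal = L. A non-terminal position is W if it has a move to some L; otherwise it is L.
No move ever increases a pile, so every position that can arise here has a ≤ 5 and b ≤ 1; it is enough to label the cells with 0 ≤ a ≤ 5 and 0 ≤ b ≤ 1.
Every move lowers a or b (never raises either), so fill the grid row by row in increasing a, and left to right within a row: each cell's successors are then already labelled.
      b=0  b=1
a=0:    L    W
a=1:    L    W
a=2:    L    W
a=3:    L    W
a=4:    L    W
a=5:    W    L
Cells with no legal move (terminal, hence L): (0,0), (1,0), (2,0), (3,0), (4,0).
The remaining L cells, each justified by listing all of its moves:
(5,1): moves to (0,1)(W), (5,0)(W); every one is W ⇒ L
Every other cell has at least one move into one of the L cells above, so it is W.
Every move from (5,1) reaches a W position, so the mover loses.

Bob wins.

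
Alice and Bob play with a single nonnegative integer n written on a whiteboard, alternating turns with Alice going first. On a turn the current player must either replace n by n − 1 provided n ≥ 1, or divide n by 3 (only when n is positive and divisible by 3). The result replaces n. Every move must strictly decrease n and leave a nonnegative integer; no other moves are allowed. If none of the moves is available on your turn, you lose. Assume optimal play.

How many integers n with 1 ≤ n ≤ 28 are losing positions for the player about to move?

13

Use the standard recursion: the mover loses at a terminal position; elsewhere, the mover wins exactly when some move hands the opponent an L position.
n=0: no move → L
n=1: reaches L-position 0 → W
n=2: only reaches 1(W), which is W → L
n=3: reaches L-position 2 → W
n=4: only reaches 3(W), which is W → L
n=5: reaches L-position 4 → W
n=6: reaches L-position 2 → W
n=7: only reaches 6(W), which is W → L
n=8: reaches L-position 7 → W
n=9: only reaches 3(W), 8(W), all W → L
n=10: reaches L-position 9 → W
n=11: only reaches 10(W), which is W → L
n=12: reaches L-position 4 → W
n=13: only reaches 12(W), which is W → L
n=14: reaches L-position 13 → W
n=15: only reaches 5(W), 14(W), all W → L
n=16: reaches L-position 15 → W
n=17: only reaches 16(W), which is W → L
n=18: reaches L-position 17 → W
n=19: only reaches 18(W), which is W → L
n=20: reaches L-position 19 → W
n=21: reaches L-position 7 → W
n=22: only reaches 21(W), which is W → L
n=23: reaches L-position 22 → W
n=24: only reaches 8(W), 23(W), all W → L
n=25: reaches L-position 24 → W
n=26: only reaches 25(W), which is W → L
n=27: reaches L-position 9 → W
n=28: only reaches 27(W), which is W → L
L entries with 1 ≤ n ≤ 28 (n=0 is outside the asked range and is not counted): n = 2, 4, 7, 9, 11, 13, 15, 17, 19, 22, 24, 26, 28; that makes 13.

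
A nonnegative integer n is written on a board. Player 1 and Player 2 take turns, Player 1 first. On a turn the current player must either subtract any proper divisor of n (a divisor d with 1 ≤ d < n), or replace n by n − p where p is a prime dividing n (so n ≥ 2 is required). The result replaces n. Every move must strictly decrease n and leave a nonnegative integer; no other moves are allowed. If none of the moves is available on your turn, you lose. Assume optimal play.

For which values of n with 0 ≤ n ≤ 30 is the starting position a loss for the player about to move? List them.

0, 1, 4, 9, 14, 20, 26

Use the standard recursion: the mover loses at a terminal position; elsewhere, the mover wins exactly when some move hands the opponent an L position.
n=0: no move → L
n=1: no move → L
n=2: can move to 0, which is L ⇒ W
n=3: can move to 0, which is L ⇒ W
n=4: moves to 2(W), 3(W); every one is W ⇒ L
n=5: can move to 0, which is L ⇒ W
n=6: can move to 4, which is L ⇒ W
n=7: can move to 0, which is L ⇒ W
n=8: can move to 4, which is L ⇒ W
n=9: moves to 6(W), 8(W); every one is W ⇒ L
n=10: can move to 9, which is L ⇒ W
n=11: can move to 0, which is L ⇒ W
n=12: can move to 9, which is L ⇒ W
n=13: can move to 0, which is L ⇒ W
n=14: moves to 7(W), 12(W), 13(W); every one is W ⇒ L
n=15: can move to 14, which is L ⇒ W
n=16: can move to 14, which is L ⇒ W
n=17: can move to 0, which is L ⇒ W
n=18: can move to 9, which is L ⇒ W
n=19: can move to 0, which is L ⇒ W
n=20: moves to 10(W), 15(W), 16(W), 18(W), 19(W); every one is W ⇒ L
n=21: can move to 14, which is L ⇒ W
n=22: can move to 20, which is L ⇒ W
n=23: can move to 0, which is L ⇒ W
n=24: can move to 20, which is L ⇒ W
n=25: can move to 20, which is L ⇒ W
n=26: moves to 13(W), 24(W), 25(W); every one is W ⇒ L
n=27: can move to 26, which is L ⇒ W
n=28: can move to 14, which is L ⇒ W
n=29: can move to 0, which is L ⇒ W
n=30: can move to 20, which is L ⇒ W
Reading off the rows marked L gives the requested list; there are 7 such values of n.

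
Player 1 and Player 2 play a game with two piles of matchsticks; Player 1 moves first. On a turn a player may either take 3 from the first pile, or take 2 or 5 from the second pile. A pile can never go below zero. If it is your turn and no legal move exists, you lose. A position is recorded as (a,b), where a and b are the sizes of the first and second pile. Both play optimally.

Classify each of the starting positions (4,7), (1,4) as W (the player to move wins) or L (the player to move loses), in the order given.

(4,7): W, (1,4): L

Use the standard recursion: the mover loses at a terminal position; elsewhere, the mover wins exactly when some move hands the opponent an L position.
No move ever increases a pile, so every position that can arise here has a ≤ 4 and b ≤ 7; it is enough to label the cells with 0 ≤ a ≤ 4 and 0 ≤ b ≤ 7.
Every move lowers a or b (never raises either), so fill the grid row by row in increasing a, and left to right within a row: each cell's successors are then already labelled.
      b=0  b=1  b=2  b=3  b=4  b=5  b=6  b=7
a=0:    L    L    W    W    L    W    W    L
a=1:    L    L    W    W    L    W    W    L
a=2:    L    L    W    W    L    W    W    L
a=3:    W    W    L    L    W    W    L    W
a=4:    W    W    L    L    W    W    L    W
Cells with no legal move (terminal, hence L): (0,0), (0,1), (1,0), (1,1), (2,0), (2,1).
The remaining L cells, each justified by listing all of its moves:
(0,4): the only move is to (0,2)(W), a W ⇒ L
(0,7): moves to (0,5)(W), (0,2)(W); every one is W ⇒ L
(1,4): the only move is to (1,2)(W), a W ⇒ L
(1,7): moves to (1,5)(W), (1,2)(W); every one is W ⇒ L
(2,4): the only move is to (2,2)(W), a W ⇒ L
(2,7): moves to (2,5)(W), (2,2)(W); every one is W ⇒ L
(3,2): moves to (0,2)(W), (3,0)(W); every one is W ⇒ L
(3,3): moves to (0,3)(W), (3,1)(W); every one is W ⇒ L
(3,6): moves to (0,6)(W), (3,4)(W), (3,1)(W); every one is W ⇒ L
(4,2): moves to (1,2)(W), (4,0)(W); every one is W ⇒ L
(4,3): moves to (1,3)(W), (4,1)(W); every one is W ⇒ L
(4,6): moves to (1,6)(W), (4,4)(W), (4,1)(W); every one is W ⇒ L
Every other cell has at least one move into one of the L cells above, so it is W.
(4,7): the move to (1,7) reaches an L cell, so W
(1,4): one of the L cells justified above, so L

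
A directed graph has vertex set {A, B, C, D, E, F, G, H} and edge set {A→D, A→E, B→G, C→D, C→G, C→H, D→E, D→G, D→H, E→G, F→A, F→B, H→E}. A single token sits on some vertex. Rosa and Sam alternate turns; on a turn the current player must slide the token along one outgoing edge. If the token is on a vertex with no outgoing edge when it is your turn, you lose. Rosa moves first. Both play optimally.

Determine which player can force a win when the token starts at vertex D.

Rosa wins.

Use the standard recursion: the mover loses at a terminal position; elsewhere, the mover wins exactly when some move hands the opponent an L position.
Every edge goes from a vertex to one that appears earlier in the order G, E, H, D, C, A, B, F, so processing vertices in that order labels each vertex after all of its successors.
G: no outgoing edge → L
E: W (go to G, an L position)
H: L (sole option E(W) is W)
D: W (go to H, an L position)
C: W (go to H, an L position)
A: L (options D(W), E(W) are all W)
B: W (go to G, an L position)
F: W (go to A, an L position)
From D Rosa can move to H, reaching an L position.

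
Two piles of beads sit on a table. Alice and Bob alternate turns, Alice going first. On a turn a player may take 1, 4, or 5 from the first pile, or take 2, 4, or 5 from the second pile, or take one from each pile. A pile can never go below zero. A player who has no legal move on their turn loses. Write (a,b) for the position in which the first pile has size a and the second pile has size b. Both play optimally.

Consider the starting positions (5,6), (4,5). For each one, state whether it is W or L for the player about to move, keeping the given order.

Use the standard recursion: the mover loses at a terminal position; elsewhere, the mover wins exactly when some move hands the opponent an L position.
No move ever increases a pile, so every position that can arise here has a ≤ 5 and b ≤ 6; it is enough to label the cells with 0 ≤ a ≤ 5 and 0 ≤ b ≤ 6.
Every move lowers a or b (never raises either), so fill the grid row by row in increasing a, and left to right within a row: each cell's successors are then already labelled.
      b=0  b=1  b=2  b=3  b=4  b=5  b=6
a=0:    L    L    W    W    W    W    W
a=1:    W    W    W    L    L    W    W
a=2:    L    L    W    W    W    W    W
a=3:    W    W    W    L    L    W    W
a=4:    W    W    L    W    W    W    W
a=5:    W    W    W    W    W    L    L
Cells with no legal move (terminal, hence L): (0,0), (0,1).
The remaining L cells, each justified by listing all of its moves:
(1,3): →(0,3)(W), (1,1)(W), (0,2)(W) — all W, so L
(1,4): →(0,4)(W), (1,2)(W), (1,0)(W), (0,3)(W) — all W, so L
(2,0): →(1,0)(W) only, which is W, so L
(2,1): →(1,1)(W), (1,0)(W) — all W, so L
(3,3): →(2,3)(W), (3,1)(W), (2,2)(W) — all W, so L
(3,4): →(2,4)(W), (3,2)(W), (3,0)(W), (2,3)(W) — all W, so L
(4,2): →(3,2)(W), (0,2)(W), (4,0)(W), (3,1)(W) — all W, so L
(5,5): →(4,5)(W), (1,5)(W), (0,5)(W), (5,3)(W), (5,1)(W), (5,0)(W), (4,4)(W) — all W, so L
(5,6): →(4,6)(W), (1,6)(W), (0,6)(W), (5,4)(W), (5,2)(W), (5,1)(W), (4,5)(W) — all W, so L
Every other cell has at least one move into one of the L cells above, so it is W.
(5,6): one of the L cells justified above, so L
(4,5): the move to (3,4) reaches an L cell, so W

(5,6): L, (4,5): W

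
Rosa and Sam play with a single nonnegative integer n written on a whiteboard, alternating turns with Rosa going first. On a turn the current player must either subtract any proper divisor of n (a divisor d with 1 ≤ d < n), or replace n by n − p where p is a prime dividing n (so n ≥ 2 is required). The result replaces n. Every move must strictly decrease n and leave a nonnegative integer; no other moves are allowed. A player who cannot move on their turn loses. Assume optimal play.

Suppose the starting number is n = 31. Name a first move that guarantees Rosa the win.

Positions with no move are L. A position that does have a move is losing for the player to move precisely when every available move leads to a winning position for the opponent. Fill in the labels:
n=0: no move → L
n=1: no move → L
n=2: can move to 0, which is L ⇒ W
n=3: can move to 0, which is L ⇒ W
n=4: moves to 2(W), 3(W); every one is W ⇒ L
n=5: can move to 0, which is L ⇒ W
n=6: can move to 4, which is L ⇒ W
n=7: can move to 0, which is L ⇒ W
n=8: can move to 4, which is L ⇒ W
n=9: moves to 6(W), 8(W); every one is W ⇒ L
n=10: can move to 9, which is L ⇒ W
n=11: can move to 0, which is L ⇒ W
n=12: can move to 9, which is L ⇒ W
n=13: can move to 0, which is L ⇒ W
n=14: moves to 7(W), 12(W), 13(W); every one is W ⇒ L
n=15: can move to 14, which is L ⇒ W
n=16: can move to 14, which is L ⇒ W
n=17: can move to 0, which is L ⇒ W
n=18: can move to 9, which is L ⇒ W
n=19: can move to 0, which is L ⇒ W
n=20: moves to 10(W), 15(W), 16(W), 18(W), 19(W); every one is W ⇒ L
n=21: can move to 14, which is L ⇒ W
n=22: can move to 20, which is L ⇒ W
n=23: can move to 0, which is L ⇒ W
n=24: can move to 20, which is L ⇒ W
n=25: can move to 20, which is L ⇒ W
n=26: moves to 13(W), 24(W), 25(W); every one is W ⇒ L
n=27: can move to 26, which is L ⇒ W
n=28: can move to 14, which is L ⇒ W
n=29: can move to 0, which is L ⇒ W
n=30: can move to 20, which is L ⇒ W
n=31: can move to 0, which is L ⇒ W
From 31, the L positions reachable in one move are: 0.

Move to 0.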